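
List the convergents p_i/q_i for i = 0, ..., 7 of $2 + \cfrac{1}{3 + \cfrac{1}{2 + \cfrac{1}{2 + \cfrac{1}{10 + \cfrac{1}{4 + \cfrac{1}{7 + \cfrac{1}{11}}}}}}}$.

2/1, 7/3, 16/7, 39/17, 406/177, 1663/725, 12047/5252, 134180/58497

Using the convergent recurrence p_i = a_i*p_{i-1} + p_{i-2}, q_i = a_i*q_{i-1} + q_{i-2} with p_{-2}=0, p_{-1}=1, q_{-2}=1, q_{-1}=0:
  i=0: a_0=2, p_0 = 2*1 + 0 = 2, q_0 = 2*0 + 1 = 1.
  i=1: a_1=3, p_1 = 3*2 + 1 = 7, q_1 = 3*1 + 0 = 3.
  i=2: a_2=2, p_2 = 2*7 + 2 = 16, q_2 = 2*3 + 1 = 7.
  i=3: a_3=2, p_3 = 2*16 + 7 = 39, q_3 = 2*7 + 3 = 17.
  i=4: a_4=10, p_4 = 10*39 + 16 = 406, q_4 = 10*17 + 7 = 177.
  i=5: a_5=4, p_5 = 4*406 + 39 = 1663, q_5 = 4*177 + 17 = 725.
  i=6: a_6=7, p_6 = 7*1663 + 406 = 12047, q_6 = 7*725 + 177 = 5252.
  i=7: a_7=11, p_7 = 11*12047 + 1663 = 134180, q_7 = 11*5252 + 725 = 58497.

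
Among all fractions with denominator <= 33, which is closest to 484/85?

131/23

Expand x = 484/85 as a continued fraction with the Euclidean algorithm:
  484 = 5*85 + 59, so a_0 = 5.
  85 = 1*59 + 26, so a_1 = 1.
  59 = 2*26 + 7, so a_2 = 2.
  26 = 3*7 + 5, so a_3 = 3.
  7 = 1*5 + 2, so a_4 = 1.
  5 = 2*2 + 1, so a_5 = 2.
  2 = 2*1 + 0, so a_6 = 2.
so x = [5; 1, 2, 3, 1, 2, 2].
Convergents (p_i = a_i*p_{i-1} + p_{i-2}, q_i = a_i*q_{i-1} + q_{i-2} with p_{-2}=0, p_{-1}=1, q_{-2}=1, q_{-1}=0), until the denominator exceeds 33:
  i=0: a_0=5, p_0 = 5*1 + 0 = 5, q_0 = 5*0 + 1 = 1.
  i=1: a_1=1, p_1 = 1*5 + 1 = 6, q_1 = 1*1 + 0 = 1.
  i=2: a_2=2, p_2 = 2*6 + 5 = 17, q_2 = 2*1 + 1 = 3.
  i=3: a_3=3, p_3 = 3*17 + 6 = 57, q_3 = 3*3 + 1 = 10.
  i=4: a_4=1, p_4 = 1*57 + 17 = 74, q_4 = 1*10 + 3 = 13.
  i=5: a_5=2, p_5 = 2*74 + 57 = 205, q_5 = 2*13 + 10 = 36.
q_5 = 36 > 33, so the last convergent with denominator <= 33 is p_4/q_4 = 74/13.
The closest fraction with denominator <= 33 is either p_4/q_4 or the intermediate fraction (k*p_4 + p_3)/(k*q_4 + q_3) with the largest k >= 1 whose denominator stays <= 33; these approach x as k grows, and every other convergent or intermediate fraction in range is farther away.
Largest k: floor((33 - q_3)/q_4) = floor((33 - 10)/13) = 1.
That gives (1*74 + 57)/(1*13 + 10) = 131/23.
Compare the errors: |x - 74/13| = |484*13 - 74*85|/(85*13) = 2/1105, and |x - 131/23| = |484*23 - 131*85|/(85*23) = 3/1955.
Cross-multiplying, 3*1105 = 3315 < 3910 = 2*1955, so 3/1955 is smaller: the intermediate fraction 131/23 is closer to x than 74/13.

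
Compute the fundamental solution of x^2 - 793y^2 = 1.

(x, y) = (4393, 156)

First expand sqrt(793) as a continued fraction. With x_i = (sqrt(793) + m_i)/d_i and (m_0, d_0) = (0, 1): a_0 = floor(sqrt(793)) = 28, since 28^2 = 784 <= 793 < 841 = 29^2.
Iterate m_{i+1} = d_i*a_i - m_i, d_{i+1} = (793 - m_{i+1}^2)/d_i, a_{i+1} = floor((a_0 + m_{i+1})/d_{i+1}):
  m_1 = 1*28 - 0 = 28, d_1 = (793 - 28^2)/1 = 9/1 = 9, a_1 = floor((28 + 28)/9) = 6.
  m_2 = 9*6 - 28 = 26, d_2 = (793 - 26^2)/9 = 117/9 = 13, a_2 = floor((28 + 26)/13) = 4.
  m_3 = 13*4 - 26 = 26, d_3 = (793 - 26^2)/13 = 117/13 = 9, a_3 = floor((28 + 26)/9) = 6.
  m_4 = 9*6 - 26 = 28, d_4 = (793 - 28^2)/9 = 9/9 = 1, a_4 = floor((28 + 28)/1) = 56.
  m_5 = 1*56 - 28 = 28, d_5 = (793 - 28^2)/1 = 9/1 = 9: (m_5, d_5) = (m_1, d_1) = (28, 9), so from here the quotients repeat a_1, ..., a_4; the period length is 4.
So sqrt(793) = [28; (6, 4, 6, 56)] with period length k = 4.
k is even, so the fundamental solution of x^2 - 793y^2 = 1 is (p_{k-1}, q_{k-1}) = (p_3, q_3); compute convergents through index 3.
Convergents (p_i = a_i*p_{i-1} + p_{i-2}, q_i = a_i*q_{i-1} + q_{i-2} with p_{-2}=0, p_{-1}=1, q_{-2}=1, q_{-1}=0):
  i=0: a_0=28, p_0 = 28*1 + 0 = 28, q_0 = 28*0 + 1 = 1.
  i=1: a_1=6, p_1 = 6*28 + 1 = 169, q_1 = 6*1 + 0 = 6.
  i=2: a_2=4, p_2 = 4*169 + 28 = 704, q_2 = 4*6 + 1 = 25.
  i=3: a_3=6, p_3 = 6*704 + 169 = 4393, q_3 = 6*25 + 6 = 156.
Check: 4393^2 - 793*156^2 = 19298449 - 19298448 = 1, so (x, y) = (4393, 156) solves the equation, and by the theorem it is the least positive solution.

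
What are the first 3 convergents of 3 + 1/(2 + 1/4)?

Using the convergent recurrence p_i = a_i*p_{i-1} + p_{i-2}, q_i = a_i*q_{i-1} + q_{i-2} with p_{-2}=0, p_{-1}=1, q_{-2}=1, q_{-1}=0:
  i=0: a_0=3, p_0 = 3*1 + 0 = 3, q_0 = 3*0 + 1 = 1.
  i=1: a_1=2, p_1 = 2*3 + 1 = 7, q_1 = 2*1 + 0 = 2.
  i=2: a_2=4, p_2 = 4*7 + 3 = 31, q_2 = 4*2 + 1 = 9.

3/1, 7/2, 31/9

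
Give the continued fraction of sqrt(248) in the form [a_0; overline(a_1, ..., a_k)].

Write x_i = (sqrt(248) + m_i)/d_i with (m_0, d_0) = (0, 1). a_0 = floor(sqrt(248)) = 15, since 15^2 = 225 <= 248 < 256 = 16^2.
Iterate m_{i+1} = d_i*a_i - m_i, d_{i+1} = (248 - m_{i+1}^2)/d_i, a_{i+1} = floor((a_0 + m_{i+1})/d_{i+1}):
  m_1 = 1*15 - 0 = 15, d_1 = (248 - 15^2)/1 = 23/1 = 23, a_1 = floor((15 + 15)/23) = 1.
  m_2 = 23*1 - 15 = 8, d_2 = (248 - 8^2)/23 = 184/23 = 8, a_2 = floor((15 + 8)/8) = 2.
  m_3 = 8*2 - 8 = 8, d_3 = (248 - 8^2)/8 = 184/8 = 23, a_3 = floor((15 + 8)/23) = 1.
  m_4 = 23*1 - 8 = 15, d_4 = (248 - 15^2)/23 = 23/23 = 1, a_4 = floor((15 + 15)/1) = 30.
  m_5 = 1*30 - 15 = 15, d_5 = (248 - 15^2)/1 = 23/1 = 23: (m_5, d_5) = (m_1, d_1) = (15, 23), so from here the quotients repeat a_1, ..., a_4; the period length is 4.
Hence the expansion of sqrt(248) is a_0 = 15 followed by the repeating block 1, 2, 1, 30 (period 4).

[15; overline(1, 2, 1, 30)]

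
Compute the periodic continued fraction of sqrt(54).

Write x_i = (sqrt(54) + m_i)/d_i with (m_0, d_0) = (0, 1). a_0 = floor(sqrt(54)) = 7, since 7^2 = 49 <= 54 < 64 = 8^2.
Iterate m_{i+1} = d_i*a_i - m_i, d_{i+1} = (54 - m_{i+1}^2)/d_i, a_{i+1} = floor((a_0 + m_{i+1})/d_{i+1}):
  m_1 = 1*7 - 0 = 7, d_1 = (54 - 7^2)/1 = 5/1 = 5, a_1 = floor((7 + 7)/5) = 2.
  m_2 = 5*2 - 7 = 3, d_2 = (54 - 3^2)/5 = 45/5 = 9, a_2 = floor((7 + 3)/9) = 1.
  m_3 = 9*1 - 3 = 6, d_3 = (54 - 6^2)/9 = 18/9 = 2, a_3 = floor((7 + 6)/2) = 6.
  m_4 = 2*6 - 6 = 6, d_4 = (54 - 6^2)/2 = 18/2 = 9, a_4 = floor((7 + 6)/9) = 1.
  m_5 = 9*1 - 6 = 3, d_5 = (54 - 3^2)/9 = 45/9 = 5, a_5 = floor((7 + 3)/5) = 2.
  m_6 = 5*2 - 3 = 7, d_6 = (54 - 7^2)/5 = 5/5 = 1, a_6 = floor((7 + 7)/1) = 14.
  m_7 = 1*14 - 7 = 7, d_7 = (54 - 7^2)/1 = 5/1 = 5: (m_7, d_7) = (m_1, d_1) = (7, 5), so from here the quotients repeat a_1, ..., a_6; the period length is 6.
Hence the expansion of sqrt(54) is a_0 = 7 followed by the repeating block 2, 1, 6, 1, 2, 14 (period 6).

[7; (2, 1, 6, 1, 2, 14)]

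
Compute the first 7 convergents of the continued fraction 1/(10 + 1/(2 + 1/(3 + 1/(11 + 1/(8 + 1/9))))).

Using the convergent recurrence p_i = a_i*p_{i-1} + p_{i-2}, q_i = a_i*q_{i-1} + q_{i-2} with p_{-2}=0, p_{-1}=1, q_{-2}=1, q_{-1}=0:
  i=0: a_0=0, p_0 = 0*1 + 0 = 0, q_0 = 0*0 + 1 = 1.
  i=1: a_1=10, p_1 = 10*0 + 1 = 1, q_1 = 10*1 + 0 = 10.
  i=2: a_2=2, p_2 = 2*1 + 0 = 2, q_2 = 2*10 + 1 = 21.
  i=3: a_3=3, p_3 = 3*2 + 1 = 7, q_3 = 3*21 + 10 = 73.
  i=4: a_4=11, p_4 = 11*7 + 2 = 79, q_4 = 11*73 + 21 = 824.
  i=5: a_5=8, p_5 = 8*79 + 7 = 639, q_5 = 8*824 + 73 = 6665.
  i=6: a_6=9, p_6 = 9*639 + 79 = 5830, q_6 = 9*6665 + 824 = 60809.

0/1, 1/10, 2/21, 7/73, 79/824, 639/6665, 5830/60809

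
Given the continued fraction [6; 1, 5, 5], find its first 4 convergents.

6/1, 7/1, 41/6, 212/31

Using the convergent recurrence p_i = a_i*p_{i-1} + p_{i-2}, q_i = a_i*q_{i-1} + q_{i-2} with p_{-2}=0, p_{-1}=1, q_{-2}=1, q_{-1}=0:
  i=0: a_0=6, p_0 = 6*1 + 0 = 6, q_0 = 6*0 + 1 = 1.
  i=1: a_1=1, p_1 = 1*6 + 1 = 7, q_1 = 1*1 + 0 = 1.
  i=2: a_2=5, p_2 = 5*7 + 6 = 41, q_2 = 5*1 + 1 = 6.
  i=3: a_3=5, p_3 = 5*41 + 7 = 212, q_3 = 5*6 + 1 = 31.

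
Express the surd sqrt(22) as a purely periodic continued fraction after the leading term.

Write x_i = (sqrt(22) + m_i)/d_i with (m_0, d_0) = (0, 1). a_0 = floor(sqrt(22)) = 4, since 4^2 = 16 <= 22 < 25 = 5^2.
Iterate m_{i+1} = d_i*a_i - m_i, d_{i+1} = (22 - m_{i+1}^2)/d_i, a_{i+1} = floor((a_0 + m_{i+1})/d_{i+1}):
  m_1 = 1*4 - 0 = 4, d_1 = (22 - 4^2)/1 = 6/1 = 6, a_1 = floor((4 + 4)/6) = 1.
  m_2 = 6*1 - 4 = 2, d_2 = (22 - 2^2)/6 = 18/6 = 3, a_2 = floor((4 + 2)/3) = 2.
  m_3 = 3*2 - 2 = 4, d_3 = (22 - 4^2)/3 = 6/3 = 2, a_3 = floor((4 + 4)/2) = 4.
  m_4 = 2*4 - 4 = 4, d_4 = (22 - 4^2)/2 = 6/2 = 3, a_4 = floor((4 + 4)/3) = 2.
  m_5 = 3*2 - 4 = 2, d_5 = (22 - 2^2)/3 = 18/3 = 6, a_5 = floor((4 + 2)/6) = 1.
  m_6 = 6*1 - 2 = 4, d_6 = (22 - 4^2)/6 = 6/6 = 1, a_6 = floor((4 + 4)/1) = 8.
  m_7 = 1*8 - 4 = 4, d_7 = (22 - 4^2)/1 = 6/1 = 6: (m_7, d_7) = (m_1, d_1) = (4, 6), so from here the quotients repeat a_1, ..., a_6; the period length is 6.
Hence the expansion of sqrt(22) is a_0 = 4 followed by the repeating block 1, 2, 4, 2, 1, 8 (period 6).

[4; (1, 2, 4, 2, 1, 8)]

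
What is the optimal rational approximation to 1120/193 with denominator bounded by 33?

Expand x = 1120/193 as a continued fraction with the Euclidean algorithm:
  1120 = 5*193 + 155, so a_0 = 5.
  193 = 1*155 + 38, so a_1 = 1.
  155 = 4*38 + 3, so a_2 = 4.
  38 = 12*3 + 2, so a_3 = 12.
  3 = 1*2 + 1, so a_4 = 1.
  2 = 2*1 + 0, so a_5 = 2.
so x = [5; 1, 4, 12, 1, 2].
Convergents (p_i = a_i*p_{i-1} + p_{i-2}, q_i = a_i*q_{i-1} + q_{i-2} with p_{-2}=0, p_{-1}=1, q_{-2}=1, q_{-1}=0), until the denominator exceeds 33:
  i=0: a_0=5, p_0 = 5*1 + 0 = 5, q_0 = 5*0 + 1 = 1.
  i=1: a_1=1, p_1 = 1*5 + 1 = 6, q_1 = 1*1 + 0 = 1.
  i=2: a_2=4, p_2 = 4*6 + 5 = 29, q_2 = 4*1 + 1 = 5.
  i=3: a_3=12, p_3 = 12*29 + 6 = 354, q_3 = 12*5 + 1 = 61.
q_3 = 61 > 33, so the last convergent with denominator <= 33 is p_2/q_2 = 29/5.
The closest fraction with denominator <= 33 is either p_2/q_2 or the intermediate fraction (k*p_2 + p_1)/(k*q_2 + q_1) with the largest k >= 1 whose denominator stays <= 33; these approach x as k grows, and every other convergent or intermediate fraction in range is farther away.
Largest k: floor((33 - q_1)/q_2) = floor((33 - 1)/5) = 6.
That gives (6*29 + 6)/(6*5 + 1) = 180/31.
Compare the errors: |x - 29/5| = |1120*5 - 29*193|/(193*5) = 3/965, and |x - 180/31| = |1120*31 - 180*193|/(193*31) = 20/5983.
Cross-multiplying, 3*5983 = 17949 < 19300 = 20*965, so 3/965 is smaller: the convergent 29/5 is closer to x than 180/31.

29/5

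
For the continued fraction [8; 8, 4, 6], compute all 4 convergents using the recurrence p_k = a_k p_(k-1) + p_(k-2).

Using the convergent recurrence p_i = a_i*p_{i-1} + p_{i-2}, q_i = a_i*q_{i-1} + q_{i-2} with p_{-2}=0, p_{-1}=1, q_{-2}=1, q_{-1}=0:
  i=0: a_0=8, p_0 = 8*1 + 0 = 8, q_0 = 8*0 + 1 = 1.
  i=1: a_1=8, p_1 = 8*8 + 1 = 65, q_1 = 8*1 + 0 = 8.
  i=2: a_2=4, p_2 = 4*65 + 8 = 268, q_2 = 4*8 + 1 = 33.
  i=3: a_3=6, p_3 = 6*268 + 65 = 1673, q_3 = 6*33 + 8 = 206.

8/1, 65/8, 268/33, 1673/206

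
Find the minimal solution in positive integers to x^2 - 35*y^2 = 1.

(x, y) = (6, 1)

First expand sqrt(35) as a continued fraction. With x_i = (sqrt(35) + m_i)/d_i and (m_0, d_0) = (0, 1): a_0 = floor(sqrt(35)) = 5, since 5^2 = 25 <= 35 < 36 = 6^2.
Iterate m_{i+1} = d_i*a_i - m_i, d_{i+1} = (35 - m_{i+1}^2)/d_i, a_{i+1} = floor((a_0 + m_{i+1})/d_{i+1}):
  m_1 = 1*5 - 0 = 5, d_1 = (35 - 5^2)/1 = 10/1 = 10, a_1 = floor((5 + 5)/10) = 1.
  m_2 = 10*1 - 5 = 5, d_2 = (35 - 5^2)/10 = 10/10 = 1, a_2 = floor((5 + 5)/1) = 10.
  m_3 = 1*10 - 5 = 5, d_3 = (35 - 5^2)/1 = 10/1 = 10: (m_3, d_3) = (m_1, d_1) = (5, 10), so from here the quotients repeat a_1, a_2; the period length is 2.
So sqrt(35) = [5; (1, 10)] with period length k = 2.
k is even, so the fundamental solution of x^2 - 35y^2 = 1 is (p_{k-1}, q_{k-1}) = (p_1, q_1); compute convergents through index 1.
Convergents (p_i = a_i*p_{i-1} + p_{i-2}, q_i = a_i*q_{i-1} + q_{i-2} with p_{-2}=0, p_{-1}=1, q_{-2}=1, q_{-1}=0):
  i=0: a_0=5, p_0 = 5*1 + 0 = 5, q_0 = 5*0 + 1 = 1.
  i=1: a_1=1, p_1 = 1*5 + 1 = 6, q_1 = 1*1 + 0 = 1.
Check: 6^2 - 35*1^2 = 36 - 35 = 1, so (x, y) = (6, 1) solves the equation, and by the theorem it is the least positive solution.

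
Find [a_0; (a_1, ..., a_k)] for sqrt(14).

Write x_i = (sqrt(14) + m_i)/d_i with (m_0, d_0) = (0, 1). a_0 = floor(sqrt(14)) = 3, since 3^2 = 9 <= 14 < 16 = 4^2.
Iterate m_{i+1} = d_i*a_i - m_i, d_{i+1} = (14 - m_{i+1}^2)/d_i, a_{i+1} = floor((a_0 + m_{i+1})/d_{i+1}):
  m_1 = 1*3 - 0 = 3, d_1 = (14 - 3^2)/1 = 5/1 = 5, a_1 = floor((3 + 3)/5) = 1.
  m_2 = 5*1 - 3 = 2, d_2 = (14 - 2^2)/5 = 10/5 = 2, a_2 = floor((3 + 2)/2) = 2.
  m_3 = 2*2 - 2 = 2, d_3 = (14 - 2^2)/2 = 10/2 = 5, a_3 = floor((3 + 2)/5) = 1.
  m_4 = 5*1 - 2 = 3, d_4 = (14 - 3^2)/5 = 5/5 = 1, a_4 = floor((3 + 3)/1) = 6.
  m_5 = 1*6 - 3 = 3, d_5 = (14 - 3^2)/1 = 5/1 = 5: (m_5, d_5) = (m_1, d_1) = (3, 5), so from here the quotients repeat a_1, ..., a_4; the period length is 4.
Hence the expansion of sqrt(14) is a_0 = 3 followed by the repeating block 1, 2, 1, 6 (period 4).

[3; (1, 2, 1, 6)]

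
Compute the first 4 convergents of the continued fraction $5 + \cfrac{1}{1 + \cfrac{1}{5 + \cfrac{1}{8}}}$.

5/1, 6/1, 35/6, 286/49

Using the convergent recurrence p_i = a_i*p_{i-1} + p_{i-2}, q_i = a_i*q_{i-1} + q_{i-2} with p_{-2}=0, p_{-1}=1, q_{-2}=1, q_{-1}=0:
  i=0: a_0=5, p_0 = 5*1 + 0 = 5, q_0 = 5*0 + 1 = 1.
  i=1: a_1=1, p_1 = 1*5 + 1 = 6, q_1 = 1*1 + 0 = 1.
  i=2: a_2=5, p_2 = 5*6 + 5 = 35, q_2 = 5*1 + 1 = 6.
  i=3: a_3=8, p_3 = 8*35 + 6 = 286, q_3 = 8*6 + 1 = 49.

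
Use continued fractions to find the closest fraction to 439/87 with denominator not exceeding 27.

111/22

Expand x = 439/87 as a continued fraction with the Euclidean algorithm:
  439 = 5*87 + 4, so a_0 = 5.
  87 = 21*4 + 3, so a_1 = 21.
  4 = 1*3 + 1, so a_2 = 1.
  3 = 3*1 + 0, so a_3 = 3.
so x = [5; 21, 1, 3].
Convergents (p_i = a_i*p_{i-1} + p_{i-2}, q_i = a_i*q_{i-1} + q_{i-2} with p_{-2}=0, p_{-1}=1, q_{-2}=1, q_{-1}=0), until the denominator exceeds 27:
  i=0: a_0=5, p_0 = 5*1 + 0 = 5, q_0 = 5*0 + 1 = 1.
  i=1: a_1=21, p_1 = 21*5 + 1 = 106, q_1 = 21*1 + 0 = 21.
  i=2: a_2=1, p_2 = 1*106 + 5 = 111, q_2 = 1*21 + 1 = 22.
  i=3: a_3=3, p_3 = 3*111 + 106 = 439, q_3 = 3*22 + 21 = 87.
q_3 = 87 > 27, so the last convergent with denominator <= 27 is p_2/q_2 = 111/22.
The closest fraction with denominator <= 27 is either p_2/q_2 or the intermediate fraction (k*p_2 + p_1)/(k*q_2 + q_1) with the largest k >= 1 whose denominator stays <= 27; these approach x as k grows, and every other convergent or intermediate fraction in range is farther away.
Largest k: floor((27 - q_1)/q_2) = floor((27 - 21)/22) = 0.
Since k = 0, no intermediate fraction beyond p_2/q_2 has denominator <= 27, so the convergent 111/22 is the closest (its error is |439*22 - 111*87|/(87*22) = 1/1914).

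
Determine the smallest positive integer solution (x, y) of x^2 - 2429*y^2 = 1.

(x, y) = (20531295, 416584)

First expand sqrt(2429) as a continued fraction. With x_i = (sqrt(2429) + m_i)/d_i and (m_0, d_0) = (0, 1): a_0 = floor(sqrt(2429)) = 49, since 49^2 = 2401 <= 2429 < 2500 = 50^2.
Iterate m_{i+1} = d_i*a_i - m_i, d_{i+1} = (2429 - m_{i+1}^2)/d_i, a_{i+1} = floor((a_0 + m_{i+1})/d_{i+1}):
  m_1 = 1*49 - 0 = 49, d_1 = (2429 - 49^2)/1 = 28/1 = 28, a_1 = floor((49 + 49)/28) = 3.
  m_2 = 28*3 - 49 = 35, d_2 = (2429 - 35^2)/28 = 1204/28 = 43, a_2 = floor((49 + 35)/43) = 1.
  m_3 = 43*1 - 35 = 8, d_3 = (2429 - 8^2)/43 = 2365/43 = 55, a_3 = floor((49 + 8)/55) = 1.
  m_4 = 55*1 - 8 = 47, d_4 = (2429 - 47^2)/55 = 220/55 = 4, a_4 = floor((49 + 47)/4) = 24.
  m_5 = 4*24 - 47 = 49, d_5 = (2429 - 49^2)/4 = 28/4 = 7, a_5 = floor((49 + 49)/7) = 14.
  m_6 = 7*14 - 49 = 49, d_6 = (2429 - 49^2)/7 = 28/7 = 4, a_6 = floor((49 + 49)/4) = 24.
  m_7 = 4*24 - 49 = 47, d_7 = (2429 - 47^2)/4 = 220/4 = 55, a_7 = floor((49 + 47)/55) = 1.
  m_8 = 55*1 - 47 = 8, d_8 = (2429 - 8^2)/55 = 2365/55 = 43, a_8 = floor((49 + 8)/43) = 1.
  m_9 = 43*1 - 8 = 35, d_9 = (2429 - 35^2)/43 = 1204/43 = 28, a_9 = floor((49 + 35)/28) = 3.
  m_10 = 28*3 - 35 = 49, d_10 = (2429 - 49^2)/28 = 28/28 = 1, a_10 = floor((49 + 49)/1) = 98.
  m_11 = 1*98 - 49 = 49, d_11 = (2429 - 49^2)/1 = 28/1 = 28: (m_11, d_11) = (m_1, d_1) = (49, 28), so from here the quotients repeat a_1, ..., a_10; the period length is 10.
So sqrt(2429) = [49; (3, 1, 1, 24, 14, 24, 1, 1, 3, 98)] with period length k = 10.
k is even, so the fundamental solution of x^2 - 2429y^2 = 1 is (p_{k-1}, q_{k-1}) = (p_9, q_9); compute convergents through index 9.
Convergents (p_i = a_i*p_{i-1} + p_{i-2}, q_i = a_i*q_{i-1} + q_{i-2} with p_{-2}=0, p_{-1}=1, q_{-2}=1, q_{-1}=0):
  i=0: a_0=49, p_0 = 49*1 + 0 = 49, q_0 = 49*0 + 1 = 1.
  i=1: a_1=3, p_1 = 3*49 + 1 = 148, q_1 = 3*1 + 0 = 3.
  i=2: a_2=1, p_2 = 1*148 + 49 = 197, q_2 = 1*3 + 1 = 4.
  i=3: a_3=1, p_3 = 1*197 + 148 = 345, q_3 = 1*4 + 3 = 7.
  i=4: a_4=24, p_4 = 24*345 + 197 = 8477, q_4 = 24*7 + 4 = 172.
  i=5: a_5=14, p_5 = 14*8477 + 345 = 119023, q_5 = 14*172 + 7 = 2415.
  i=6: a_6=24, p_6 = 24*119023 + 8477 = 2865029, q_6 = 24*2415 + 172 = 58132.
  i=7: a_7=1, p_7 = 1*2865029 + 119023 = 2984052, q_7 = 1*58132 + 2415 = 60547.
  i=8: a_8=1, p_8 = 1*2984052 + 2865029 = 5849081, q_8 = 1*60547 + 58132 = 118679.
  i=9: a_9=3, p_9 = 3*5849081 + 2984052 = 20531295, q_9 = 3*118679 + 60547 = 416584.
Check: 20531295^2 - 2429*416584^2 = 421534074377025 - 421534074377024 = 1, so (x, y) = (20531295, 416584) solves the equation, and by the theorem it is the least positive solution.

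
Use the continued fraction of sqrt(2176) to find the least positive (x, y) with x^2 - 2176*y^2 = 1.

(x, y) = (11995201, 257145)

First expand sqrt(2176) as a continued fraction. With x_i = (sqrt(2176) + m_i)/d_i and (m_0, d_0) = (0, 1): a_0 = floor(sqrt(2176)) = 46, since 46^2 = 2116 <= 2176 < 2209 = 47^2.
Iterate m_{i+1} = d_i*a_i - m_i, d_{i+1} = (2176 - m_{i+1}^2)/d_i, a_{i+1} = floor((a_0 + m_{i+1})/d_{i+1}):
  m_1 = 1*46 - 0 = 46, d_1 = (2176 - 46^2)/1 = 60/1 = 60, a_1 = floor((46 + 46)/60) = 1.
  m_2 = 60*1 - 46 = 14, d_2 = (2176 - 14^2)/60 = 1980/60 = 33, a_2 = floor((46 + 14)/33) = 1.
  m_3 = 33*1 - 14 = 19, d_3 = (2176 - 19^2)/33 = 1815/33 = 55, a_3 = floor((46 + 19)/55) = 1.
  m_4 = 55*1 - 19 = 36, d_4 = (2176 - 36^2)/55 = 880/55 = 16, a_4 = floor((46 + 36)/16) = 5.
  m_5 = 16*5 - 36 = 44, d_5 = (2176 - 44^2)/16 = 240/16 = 15, a_5 = floor((46 + 44)/15) = 6.
  m_6 = 15*6 - 44 = 46, d_6 = (2176 - 46^2)/15 = 60/15 = 4, a_6 = floor((46 + 46)/4) = 23.
  m_7 = 4*23 - 46 = 46, d_7 = (2176 - 46^2)/4 = 60/4 = 15, a_7 = floor((46 + 46)/15) = 6.
  m_8 = 15*6 - 46 = 44, d_8 = (2176 - 44^2)/15 = 240/15 = 16, a_8 = floor((46 + 44)/16) = 5.
  m_9 = 16*5 - 44 = 36, d_9 = (2176 - 36^2)/16 = 880/16 = 55, a_9 = floor((46 + 36)/55) = 1.
  m_10 = 55*1 - 36 = 19, d_10 = (2176 - 19^2)/55 = 1815/55 = 33, a_10 = floor((46 + 19)/33) = 1.
  m_11 = 33*1 - 19 = 14, d_11 = (2176 - 14^2)/33 = 1980/33 = 60, a_11 = floor((46 + 14)/60) = 1.
  m_12 = 60*1 - 14 = 46, d_12 = (2176 - 46^2)/60 = 60/60 = 1, a_12 = floor((46 + 46)/1) = 92.
  m_13 = 1*92 - 46 = 46, d_13 = (2176 - 46^2)/1 = 60/1 = 60: (m_13, d_13) = (m_1, d_1) = (46, 60), so from here the quotients repeat a_1, ..., a_12; the period length is 12.
So sqrt(2176) = [46; (1, 1, 1, 5, 6, 23, 6, 5, 1, 1, 1, 92)] with period length k = 12.
k is even, so the fundamental solution of x^2 - 2176y^2 = 1 is (p_{k-1}, q_{k-1}) = (p_11, q_11); compute convergents through index 11.
Convergents (p_i = a_i*p_{i-1} + p_{i-2}, q_i = a_i*q_{i-1} + q_{i-2} with p_{-2}=0, p_{-1}=1, q_{-2}=1, q_{-1}=0):
  i=0: a_0=46, p_0 = 46*1 + 0 = 46, q_0 = 46*0 + 1 = 1.
  i=1: a_1=1, p_1 = 1*46 + 1 = 47, q_1 = 1*1 + 0 = 1.
  i=2: a_2=1, p_2 = 1*47 + 46 = 93, q_2 = 1*1 + 1 = 2.
  i=3: a_3=1, p_3 = 1*93 + 47 = 140, q_3 = 1*2 + 1 = 3.
  i=4: a_4=5, p_4 = 5*140 + 93 = 793, q_4 = 5*3 + 2 = 17.
  i=5: a_5=6, p_5 = 6*793 + 140 = 4898, q_5 = 6*17 + 3 = 105.
  i=6: a_6=23, p_6 = 23*4898 + 793 = 113447, q_6 = 23*105 + 17 = 2432.
  i=7: a_7=6, p_7 = 6*113447 + 4898 = 685580, q_7 = 6*2432 + 105 = 14697.
  i=8: a_8=5, p_8 = 5*685580 + 113447 = 3541347, q_8 = 5*14697 + 2432 = 75917.
  i=9: a_9=1, p_9 = 1*3541347 + 685580 = 4226927, q_9 = 1*75917 + 14697 = 90614.
  i=10: a_10=1, p_10 = 1*4226927 + 3541347 = 7768274, q_10 = 1*90614 + 75917 = 166531.
  i=11: a_11=1, p_11 = 1*7768274 + 4226927 = 11995201, q_11 = 1*166531 + 90614 = 257145.
Check: 11995201^2 - 2176*257145^2 = 143884847030401 - 143884847030400 = 1, so (x, y) = (11995201, 257145) solves the equation, and by the theorem it is the least positive solution.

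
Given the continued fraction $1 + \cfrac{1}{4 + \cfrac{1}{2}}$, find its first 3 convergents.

Using the convergent recurrence p_i = a_i*p_{i-1} + p_{i-2}, q_i = a_i*q_{i-1} + q_{i-2} with p_{-2}=0, p_{-1}=1, q_{-2}=1, q_{-1}=0:
  i=0: a_0=1, p_0 = 1*1 + 0 = 1, q_0 = 1*0 + 1 = 1.
  i=1: a_1=4, p_1 = 4*1 + 1 = 5, q_1 = 4*1 + 0 = 4.
  i=2: a_2=2, p_2 = 2*5 + 1 = 11, q_2 = 2*4 + 1 = 9.

1/1, 5/4, 11/9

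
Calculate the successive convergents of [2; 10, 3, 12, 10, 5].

Using the convergent recurrence p_i = a_i*p_{i-1} + p_{i-2}, q_i = a_i*q_{i-1} + q_{i-2} with p_{-2}=0, p_{-1}=1, q_{-2}=1, q_{-1}=0:
  i=0: a_0=2, p_0 = 2*1 + 0 = 2, q_0 = 2*0 + 1 = 1.
  i=1: a_1=10, p_1 = 10*2 + 1 = 21, q_1 = 10*1 + 0 = 10.
  i=2: a_2=3, p_2 = 3*21 + 2 = 65, q_2 = 3*10 + 1 = 31.
  i=3: a_3=12, p_3 = 12*65 + 21 = 801, q_3 = 12*31 + 10 = 382.
  i=4: a_4=10, p_4 = 10*801 + 65 = 8075, q_4 = 10*382 + 31 = 3851.
  i=5: a_5=5, p_5 = 5*8075 + 801 = 41176, q_5 = 5*3851 + 382 = 19637.

2/1, 21/10, 65/31, 801/382, 8075/3851, 41176/19637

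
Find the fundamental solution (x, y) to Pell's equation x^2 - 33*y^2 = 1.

(x, y) = (23, 4)

First expand sqrt(33) as a continued fraction. With x_i = (sqrt(33) + m_i)/d_i and (m_0, d_0) = (0, 1): a_0 = floor(sqrt(33)) = 5, since 5^2 = 25 <= 33 < 36 = 6^2.
Iterate m_{i+1} = d_i*a_i - m_i, d_{i+1} = (33 - m_{i+1}^2)/d_i, a_{i+1} = floor((a_0 + m_{i+1})/d_{i+1}):
  m_1 = 1*5 - 0 = 5, d_1 = (33 - 5^2)/1 = 8/1 = 8, a_1 = floor((5 + 5)/8) = 1.
  m_2 = 8*1 - 5 = 3, d_2 = (33 - 3^2)/8 = 24/8 = 3, a_2 = floor((5 + 3)/3) = 2.
  m_3 = 3*2 - 3 = 3, d_3 = (33 - 3^2)/3 = 24/3 = 8, a_3 = floor((5 + 3)/8) = 1.
  m_4 = 8*1 - 3 = 5, d_4 = (33 - 5^2)/8 = 8/8 = 1, a_4 = floor((5 + 5)/1) = 10.
  m_5 = 1*10 - 5 = 5, d_5 = (33 - 5^2)/1 = 8/1 = 8: (m_5, d_5) = (m_1, d_1) = (5, 8), so from here the quotients repeat a_1, ..., a_4; the period length is 4.
So sqrt(33) = [5; (1, 2, 1, 10)] with period length k = 4.
k is even, so the fundamental solution of x^2 - 33y^2 = 1 is (p_{k-1}, q_{k-1}) = (p_3, q_3); compute convergents through index 3.
Convergents (p_i = a_i*p_{i-1} + p_{i-2}, q_i = a_i*q_{i-1} + q_{i-2} with p_{-2}=0, p_{-1}=1, q_{-2}=1, q_{-1}=0):
  i=0: a_0=5, p_0 = 5*1 + 0 = 5, q_0 = 5*0 + 1 = 1.
  i=1: a_1=1, p_1 = 1*5 + 1 = 6, q_1 = 1*1 + 0 = 1.
  i=2: a_2=2, p_2 = 2*6 + 5 = 17, q_2 = 2*1 + 1 = 3.
  i=3: a_3=1, p_3 = 1*17 + 6 = 23, q_3 = 1*3 + 1 = 4.
Check: 23^2 - 33*4^2 = 529 - 528 = 1, so (x, y) = (23, 4) solves the equation, and by the theorem it is the least positive solution.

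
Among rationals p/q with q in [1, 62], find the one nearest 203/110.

Expand x = 203/110 as a continued fraction with the Euclidean algorithm:
  203 = 1*110 + 93, so a_0 = 1.
  110 = 1*93 + 17, so a_1 = 1.
  93 = 5*17 + 8, so a_2 = 5.
  17 = 2*8 + 1, so a_3 = 2.
  8 = 8*1 + 0, so a_4 = 8.
so x = [1; 1, 5, 2, 8].
Convergents (p_i = a_i*p_{i-1} + p_{i-2}, q_i = a_i*q_{i-1} + q_{i-2} with p_{-2}=0, p_{-1}=1, q_{-2}=1, q_{-1}=0), until the denominator exceeds 62:
  i=0: a_0=1, p_0 = 1*1 + 0 = 1, q_0 = 1*0 + 1 = 1.
  i=1: a_1=1, p_1 = 1*1 + 1 = 2, q_1 = 1*1 + 0 = 1.
  i=2: a_2=5, p_2 = 5*2 + 1 = 11, q_2 = 5*1 + 1 = 6.
  i=3: a_3=2, p_3 = 2*11 + 2 = 24, q_3 = 2*6 + 1 = 13.
  i=4: a_4=8, p_4 = 8*24 + 11 = 203, q_4 = 8*13 + 6 = 110.
q_4 = 110 > 62, so the last convergent with denominator <= 62 is p_3/q_3 = 24/13.
The closest fraction with denominator <= 62 is either p_3/q_3 or the intermediate fraction (k*p_3 + p_2)/(k*q_3 + q_2) with the largest k >= 1 whose denominator stays <= 62; these approach x as k grows, and every other convergent or intermediate fraction in range is farther away.
Largest k: floor((62 - q_2)/q_3) = floor((62 - 6)/13) = 4.
That gives (4*24 + 11)/(4*13 + 6) = 107/58.
Compare the errors: |x - 24/13| = |203*13 - 24*110|/(110*13) = 1/1430, and |x - 107/58| = |203*58 - 107*110|/(110*58) = 4/6380.
Cross-multiplying, 4*1430 = 5720 < 6380 = 1*6380, so 4/6380 is smaller: the intermediate fraction 107/58 is closer to x than 24/13.

107/58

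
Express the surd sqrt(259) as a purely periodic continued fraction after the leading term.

[16; (10, 1, 2, 3, 4, 3, 2, 1, 10, 32)]

Write x_i = (sqrt(259) + m_i)/d_i with (m_0, d_0) = (0, 1). a_0 = floor(sqrt(259)) = 16, since 16^2 = 256 <= 259 < 289 = 17^2.
Iterate m_{i+1} = d_i*a_i - m_i, d_{i+1} = (259 - m_{i+1}^2)/d_i, a_{i+1} = floor((a_0 + m_{i+1})/d_{i+1}):
  m_1 = 1*16 - 0 = 16, d_1 = (259 - 16^2)/1 = 3/1 = 3, a_1 = floor((16 + 16)/3) = 10.
  m_2 = 3*10 - 16 = 14, d_2 = (259 - 14^2)/3 = 63/3 = 21, a_2 = floor((16 + 14)/21) = 1.
  m_3 = 21*1 - 14 = 7, d_3 = (259 - 7^2)/21 = 210/21 = 10, a_3 = floor((16 + 7)/10) = 2.
  m_4 = 10*2 - 7 = 13, d_4 = (259 - 13^2)/10 = 90/10 = 9, a_4 = floor((16 + 13)/9) = 3.
  m_5 = 9*3 - 13 = 14, d_5 = (259 - 14^2)/9 = 63/9 = 7, a_5 = floor((16 + 14)/7) = 4.
  m_6 = 7*4 - 14 = 14, d_6 = (259 - 14^2)/7 = 63/7 = 9, a_6 = floor((16 + 14)/9) = 3.
  m_7 = 9*3 - 14 = 13, d_7 = (259 - 13^2)/9 = 90/9 = 10, a_7 = floor((16 + 13)/10) = 2.
  m_8 = 10*2 - 13 = 7, d_8 = (259 - 7^2)/10 = 210/10 = 21, a_8 = floor((16 + 7)/21) = 1.
  m_9 = 21*1 - 7 = 14, d_9 = (259 - 14^2)/21 = 63/21 = 3, a_9 = floor((16 + 14)/3) = 10.
  m_10 = 3*10 - 14 = 16, d_10 = (259 - 16^2)/3 = 3/3 = 1, a_10 = floor((16 + 16)/1) = 32.
  m_11 = 1*32 - 16 = 16, d_11 = (259 - 16^2)/1 = 3/1 = 3: (m_11, d_11) = (m_1, d_1) = (16, 3), so from here the quotients repeat a_1, ..., a_10; the period length is 10.
Hence the expansion of sqrt(259) is a_0 = 16 followed by the repeating block 10, 1, 2, 3, 4, 3, 2, 1, 10, 32 (period 10).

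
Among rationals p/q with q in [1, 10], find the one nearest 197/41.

24/5

Expand x = 197/41 as a continued fraction with the Euclidean algorithm:
  197 = 4*41 + 33, so a_0 = 4.
  41 = 1*33 + 8, so a_1 = 1.
  33 = 4*8 + 1, so a_2 = 4.
  8 = 8*1 + 0, so a_3 = 8.
so x = [4; 1, 4, 8].
Convergents (p_i = a_i*p_{i-1} + p_{i-2}, q_i = a_i*q_{i-1} + q_{i-2} with p_{-2}=0, p_{-1}=1, q_{-2}=1, q_{-1}=0), until the denominator exceeds 10:
  i=0: a_0=4, p_0 = 4*1 + 0 = 4, q_0 = 4*0 + 1 = 1.
  i=1: a_1=1, p_1 = 1*4 + 1 = 5, q_1 = 1*1 + 0 = 1.
  i=2: a_2=4, p_2 = 4*5 + 4 = 24, q_2 = 4*1 + 1 = 5.
  i=3: a_3=8, p_3 = 8*24 + 5 = 197, q_3 = 8*5 + 1 = 41.
q_3 = 41 > 10, so the last convergent with denominator <= 10 is p_2/q_2 = 24/5.
The closest fraction with denominator <= 10 is either p_2/q_2 or the intermediate fraction (k*p_2 + p_1)/(k*q_2 + q_1) with the largest k >= 1 whose denominator stays <= 10; these approach x as k grows, and every other convergent or intermediate fraction in range is farther away.
Largest k: floor((10 - q_1)/q_2) = floor((10 - 1)/5) = 1.
That gives (1*24 + 5)/(1*5 + 1) = 29/6.
Compare the errors: |x - 24/5| = |197*5 - 24*41|/(41*5) = 1/205, and |x - 29/6| = |197*6 - 29*41|/(41*6) = 7/246.
Cross-multiplying, 1*246 = 246 < 1435 = 7*205, so 1/205 is smaller: the convergent 24/5 is closer to x than 29/6.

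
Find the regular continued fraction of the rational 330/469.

[0; 1, 2, 2, 1, 2, 17]

Run the Euclidean algorithm on 330 and 469; the successive quotients are the partial quotients a_0, a_1, ... (each step inverts the fractional part left over by the previous one):
  330 = 0*469 + 330, so a_0 = 0.
  469 = 1*330 + 139, so a_1 = 1.
  330 = 2*139 + 52, so a_2 = 2.
  139 = 2*52 + 35, so a_3 = 2.
  52 = 1*35 + 17, so a_4 = 1.
  35 = 2*17 + 1, so a_5 = 2.
  17 = 17*1 + 0, so a_6 = 17.
The remainder reaches 0 after 7 divisions, so the expansion has 7 partial quotients, read off in order.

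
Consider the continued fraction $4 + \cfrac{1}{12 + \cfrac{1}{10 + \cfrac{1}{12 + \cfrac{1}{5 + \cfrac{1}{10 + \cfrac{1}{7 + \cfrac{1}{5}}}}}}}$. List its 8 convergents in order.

4/1, 49/12, 494/121, 5977/1464, 30379/7441, 309767/75874, 2198748/538559, 11303507/2768669

Using the convergent recurrence p_i = a_i*p_{i-1} + p_{i-2}, q_i = a_i*q_{i-1} + q_{i-2} with p_{-2}=0, p_{-1}=1, q_{-2}=1, q_{-1}=0:
  i=0: a_0=4, p_0 = 4*1 + 0 = 4, q_0 = 4*0 + 1 = 1.
  i=1: a_1=12, p_1 = 12*4 + 1 = 49, q_1 = 12*1 + 0 = 12.
  i=2: a_2=10, p_2 = 10*49 + 4 = 494, q_2 = 10*12 + 1 = 121.
  i=3: a_3=12, p_3 = 12*494 + 49 = 5977, q_3 = 12*121 + 12 = 1464.
  i=4: a_4=5, p_4 = 5*5977 + 494 = 30379, q_4 = 5*1464 + 121 = 7441.
  i=5: a_5=10, p_5 = 10*30379 + 5977 = 309767, q_5 = 10*7441 + 1464 = 75874.
  i=6: a_6=7, p_6 = 7*309767 + 30379 = 2198748, q_6 = 7*75874 + 7441 = 538559.
  i=7: a_7=5, p_7 = 5*2198748 + 309767 = 11303507, q_7 = 5*538559 + 75874 = 2768669.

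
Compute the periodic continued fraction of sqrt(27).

Write x_i = (sqrt(27) + m_i)/d_i with (m_0, d_0) = (0, 1). a_0 = floor(sqrt(27)) = 5, since 5^2 = 25 <= 27 < 36 = 6^2.
Iterate m_{i+1} = d_i*a_i - m_i, d_{i+1} = (27 - m_{i+1}^2)/d_i, a_{i+1} = floor((a_0 + m_{i+1})/d_{i+1}):
  m_1 = 1*5 - 0 = 5, d_1 = (27 - 5^2)/1 = 2/1 = 2, a_1 = floor((5 + 5)/2) = 5.
  m_2 = 2*5 - 5 = 5, d_2 = (27 - 5^2)/2 = 2/2 = 1, a_2 = floor((5 + 5)/1) = 10.
  m_3 = 1*10 - 5 = 5, d_3 = (27 - 5^2)/1 = 2/1 = 2: (m_3, d_3) = (m_1, d_1) = (5, 2), so from here the quotients repeat a_1, a_2; the period length is 2.
Hence the expansion of sqrt(27) is a_0 = 5 followed by the repeating block 5, 10 (period 2).

[5; (5, 10)]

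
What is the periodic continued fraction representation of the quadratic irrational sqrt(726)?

Write x_i = (sqrt(726) + m_i)/d_i with (m_0, d_0) = (0, 1). a_0 = floor(sqrt(726)) = 26, since 26^2 = 676 <= 726 < 729 = 27^2.
Iterate m_{i+1} = d_i*a_i - m_i, d_{i+1} = (726 - m_{i+1}^2)/d_i, a_{i+1} = floor((a_0 + m_{i+1})/d_{i+1}):
  m_1 = 1*26 - 0 = 26, d_1 = (726 - 26^2)/1 = 50/1 = 50, a_1 = floor((26 + 26)/50) = 1.
  m_2 = 50*1 - 26 = 24, d_2 = (726 - 24^2)/50 = 150/50 = 3, a_2 = floor((26 + 24)/3) = 16.
  m_3 = 3*16 - 24 = 24, d_3 = (726 - 24^2)/3 = 150/3 = 50, a_3 = floor((26 + 24)/50) = 1.
  m_4 = 50*1 - 24 = 26, d_4 = (726 - 26^2)/50 = 50/50 = 1, a_4 = floor((26 + 26)/1) = 52.
  m_5 = 1*52 - 26 = 26, d_5 = (726 - 26^2)/1 = 50/1 = 50: (m_5, d_5) = (m_1, d_1) = (26, 50), so from here the quotients repeat a_1, ..., a_4; the period length is 4.
Hence the expansion of sqrt(726) is a_0 = 26 followed by the repeating block 1, 16, 1, 52 (period 4).

[26; (1, 16, 1, 52)]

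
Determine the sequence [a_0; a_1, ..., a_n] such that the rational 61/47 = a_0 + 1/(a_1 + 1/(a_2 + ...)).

Run the Euclidean algorithm on 61 and 47; the successive quotients are the partial quotients a_0, a_1, ... (each step inverts the fractional part left over by the previous one):
  61 = 1*47 + 14, so a_0 = 1.
  47 = 3*14 + 5, so a_1 = 3.
  14 = 2*5 + 4, so a_2 = 2.
  5 = 1*4 + 1, so a_3 = 1.
  4 = 4*1 + 0, so a_4 = 4.
The remainder reaches 0 after 5 divisions, so the expansion has 5 partial quotients, read off in order.

[1; 3, 2, 1, 4]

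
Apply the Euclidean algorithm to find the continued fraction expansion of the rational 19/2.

[9; 2]

Run the Euclidean algorithm on 19 and 2; the successive quotients are the partial quotients a_0, a_1, ... (each step inverts the fractional part left over by the previous one):
  19 = 9*2 + 1, so a_0 = 9.
  2 = 2*1 + 0, so a_1 = 2.
The remainder reaches 0 after 2 divisions, so the expansion has 2 partial quotients, read off in order.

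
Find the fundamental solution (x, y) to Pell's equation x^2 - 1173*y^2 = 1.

(x, y) = (137, 4)

First expand sqrt(1173) as a continued fraction. With x_i = (sqrt(1173) + m_i)/d_i and (m_0, d_0) = (0, 1): a_0 = floor(sqrt(1173)) = 34, since 34^2 = 1156 <= 1173 < 1225 = 35^2.
Iterate m_{i+1} = d_i*a_i - m_i, d_{i+1} = (1173 - m_{i+1}^2)/d_i, a_{i+1} = floor((a_0 + m_{i+1})/d_{i+1}):
  m_1 = 1*34 - 0 = 34, d_1 = (1173 - 34^2)/1 = 17/1 = 17, a_1 = floor((34 + 34)/17) = 4.
  m_2 = 17*4 - 34 = 34, d_2 = (1173 - 34^2)/17 = 17/17 = 1, a_2 = floor((34 + 34)/1) = 68.
  m_3 = 1*68 - 34 = 34, d_3 = (1173 - 34^2)/1 = 17/1 = 17: (m_3, d_3) = (m_1, d_1) = (34, 17), so from here the quotients repeat a_1, a_2; the period length is 2.
So sqrt(1173) = [34; (4, 68)] with period length k = 2.
k is even, so the fundamental solution of x^2 - 1173y^2 = 1 is (p_{k-1}, q_{k-1}) = (p_1, q_1); compute convergents through index 1.
Convergents (p_i = a_i*p_{i-1} + p_{i-2}, q_i = a_i*q_{i-1} + q_{i-2} with p_{-2}=0, p_{-1}=1, q_{-2}=1, q_{-1}=0):
  i=0: a_0=34, p_0 = 34*1 + 0 = 34, q_0 = 34*0 + 1 = 1.
  i=1: a_1=4, p_1 = 4*34 + 1 = 137, q_1 = 4*1 + 0 = 4.
Check: 137^2 - 1173*4^2 = 18769 - 18768 = 1, so (x, y) = (137, 4) solves the equation, and by the theorem it is the least positive solution.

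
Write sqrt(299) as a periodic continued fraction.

[17; (3, 2, 3, 34)]

Write x_i = (sqrt(299) + m_i)/d_i with (m_0, d_0) = (0, 1). a_0 = floor(sqrt(299)) = 17, since 17^2 = 289 <= 299 < 324 = 18^2.
Iterate m_{i+1} = d_i*a_i - m_i, d_{i+1} = (299 - m_{i+1}^2)/d_i, a_{i+1} = floor((a_0 + m_{i+1})/d_{i+1}):
  m_1 = 1*17 - 0 = 17, d_1 = (299 - 17^2)/1 = 10/1 = 10, a_1 = floor((17 + 17)/10) = 3.
  m_2 = 10*3 - 17 = 13, d_2 = (299 - 13^2)/10 = 130/10 = 13, a_2 = floor((17 + 13)/13) = 2.
  m_3 = 13*2 - 13 = 13, d_3 = (299 - 13^2)/13 = 130/13 = 10, a_3 = floor((17 + 13)/10) = 3.
  m_4 = 10*3 - 13 = 17, d_4 = (299 - 17^2)/10 = 10/10 = 1, a_4 = floor((17 + 17)/1) = 34.
  m_5 = 1*34 - 17 = 17, d_5 = (299 - 17^2)/1 = 10/1 = 10: (m_5, d_5) = (m_1, d_1) = (17, 10), so from here the quotients repeat a_1, ..., a_4; the period length is 4.
Hence the expansion of sqrt(299) is a_0 = 17 followed by the repeating block 3, 2, 3, 34 (period 4).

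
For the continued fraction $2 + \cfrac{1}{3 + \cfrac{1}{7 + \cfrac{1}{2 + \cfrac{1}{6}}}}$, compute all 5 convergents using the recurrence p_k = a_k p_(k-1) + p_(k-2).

Using the convergent recurrence p_i = a_i*p_{i-1} + p_{i-2}, q_i = a_i*q_{i-1} + q_{i-2} with p_{-2}=0, p_{-1}=1, q_{-2}=1, q_{-1}=0:
  i=0: a_0=2, p_0 = 2*1 + 0 = 2, q_0 = 2*0 + 1 = 1.
  i=1: a_1=3, p_1 = 3*2 + 1 = 7, q_1 = 3*1 + 0 = 3.
  i=2: a_2=7, p_2 = 7*7 + 2 = 51, q_2 = 7*3 + 1 = 22.
  i=3: a_3=2, p_3 = 2*51 + 7 = 109, q_3 = 2*22 + 3 = 47.
  i=4: a_4=6, p_4 = 6*109 + 51 = 705, q_4 = 6*47 + 22 = 304.

2/1, 7/3, 51/22, 109/47, 705/304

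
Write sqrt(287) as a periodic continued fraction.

Write x_i = (sqrt(287) + m_i)/d_i with (m_0, d_0) = (0, 1). a_0 = floor(sqrt(287)) = 16, since 16^2 = 256 <= 287 < 289 = 17^2.
Iterate m_{i+1} = d_i*a_i - m_i, d_{i+1} = (287 - m_{i+1}^2)/d_i, a_{i+1} = floor((a_0 + m_{i+1})/d_{i+1}):
  m_1 = 1*16 - 0 = 16, d_1 = (287 - 16^2)/1 = 31/1 = 31, a_1 = floor((16 + 16)/31) = 1.
  m_2 = 31*1 - 16 = 15, d_2 = (287 - 15^2)/31 = 62/31 = 2, a_2 = floor((16 + 15)/2) = 15.
  m_3 = 2*15 - 15 = 15, d_3 = (287 - 15^2)/2 = 62/2 = 31, a_3 = floor((16 + 15)/31) = 1.
  m_4 = 31*1 - 15 = 16, d_4 = (287 - 16^2)/31 = 31/31 = 1, a_4 = floor((16 + 16)/1) = 32.
  m_5 = 1*32 - 16 = 16, d_5 = (287 - 16^2)/1 = 31/1 = 31: (m_5, d_5) = (m_1, d_1) = (16, 31), so from here the quotients repeat a_1, ..., a_4; the period length is 4.
Hence the expansion of sqrt(287) is a_0 = 16 followed by the repeating block 1, 15, 1, 32 (period 4).

[16; (1, 15, 1, 32)]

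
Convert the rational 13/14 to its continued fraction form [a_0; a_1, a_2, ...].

Run the Euclidean algorithm on 13 and 14; the successive quotients are the partial quotients a_0, a_1, ... (each step inverts the fractional part left over by the previous one):
  13 = 0*14 + 13, so a_0 = 0.
  14 = 1*13 + 1, so a_1 = 1.
  13 = 13*1 + 0, so a_2 = 13.
The remainder reaches 0 after 3 divisions, so the expansion has 3 partial quotients, read off in order.

[0; 1, 13]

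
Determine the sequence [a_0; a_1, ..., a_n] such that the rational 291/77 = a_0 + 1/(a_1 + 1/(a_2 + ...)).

[3; 1, 3, 1, 1, 8]

Run the Euclidean algorithm on 291 and 77; the successive quotients are the partial quotients a_0, a_1, ... (each step inverts the fractional part left over by the previous one):
  291 = 3*77 + 60, so a_0 = 3.
  77 = 1*60 + 17, so a_1 = 1.
  60 = 3*17 + 9, so a_2 = 3.
  17 = 1*9 + 8, so a_3 = 1.
  9 = 1*8 + 1, so a_4 = 1.
  8 = 8*1 + 0, so a_5 = 8.
The remainder reaches 0 after 6 divisions, so the expansion has 6 partial quotients, read off in order.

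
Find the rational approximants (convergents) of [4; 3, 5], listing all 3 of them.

4/1, 13/3, 69/16

Using the convergent recurrence p_i = a_i*p_{i-1} + p_{i-2}, q_i = a_i*q_{i-1} + q_{i-2} with p_{-2}=0, p_{-1}=1, q_{-2}=1, q_{-1}=0:
  i=0: a_0=4, p_0 = 4*1 + 0 = 4, q_0 = 4*0 + 1 = 1.
  i=1: a_1=3, p_1 = 3*4 + 1 = 13, q_1 = 3*1 + 0 = 3.
  i=2: a_2=5, p_2 = 5*13 + 4 = 69, q_2 = 5*3 + 1 = 16.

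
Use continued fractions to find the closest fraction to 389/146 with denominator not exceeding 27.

8/3

Expand x = 389/146 as a continued fraction with the Euclidean algorithm:
  389 = 2*146 + 97, so a_0 = 2.
  146 = 1*97 + 49, so a_1 = 1.
  97 = 1*49 + 48, so a_2 = 1.
  49 = 1*48 + 1, so a_3 = 1.
  48 = 48*1 + 0, so a_4 = 48.
so x = [2; 1, 1, 1, 48].
Convergents (p_i = a_i*p_{i-1} + p_{i-2}, q_i = a_i*q_{i-1} + q_{i-2} with p_{-2}=0, p_{-1}=1, q_{-2}=1, q_{-1}=0), until the denominator exceeds 27:
  i=0: a_0=2, p_0 = 2*1 + 0 = 2, q_0 = 2*0 + 1 = 1.
  i=1: a_1=1, p_1 = 1*2 + 1 = 3, q_1 = 1*1 + 0 = 1.
  i=2: a_2=1, p_2 = 1*3 + 2 = 5, q_2 = 1*1 + 1 = 2.
  i=3: a_3=1, p_3 = 1*5 + 3 = 8, q_3 = 1*2 + 1 = 3.
  i=4: a_4=48, p_4 = 48*8 + 5 = 389, q_4 = 48*3 + 2 = 146.
q_4 = 146 > 27, so the last convergent with denominator <= 27 is p_3/q_3 = 8/3.
The closest fraction with denominator <= 27 is either p_3/q_3 or the intermediate fraction (k*p_3 + p_2)/(k*q_3 + q_2) with the largest k >= 1 whose denominator stays <= 27; these approach x as k grows, and every other convergent or intermediate fraction in range is farther away.
Largest k: floor((27 - q_2)/q_3) = floor((27 - 2)/3) = 8.
That gives (8*8 + 5)/(8*3 + 2) = 69/26.
Compare the errors: |x - 8/3| = |389*3 - 8*146|/(146*3) = 1/438, and |x - 69/26| = |389*26 - 69*146|/(146*26) = 40/3796.
Cross-multiplying, 1*3796 = 3796 < 17520 = 40*438, so 1/438 is smaller: the convergent 8/3 is closer to x than 69/26.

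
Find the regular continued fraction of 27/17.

Run the Euclidean algorithm on 27 and 17; the successive quotients are the partial quotients a_0, a_1, ... (each step inverts the fractional part left over by the previous one):
  27 = 1*17 + 10, so a_0 = 1.
  17 = 1*10 + 7, so a_1 = 1.
  10 = 1*7 + 3, so a_2 = 1.
  7 = 2*3 + 1, so a_3 = 2.
  3 = 3*1 + 0, so a_4 = 3.
The remainder reaches 0 after 5 divisions, so the expansion has 5 partial quotients, read off in order.

[1; 1, 1, 2, 3]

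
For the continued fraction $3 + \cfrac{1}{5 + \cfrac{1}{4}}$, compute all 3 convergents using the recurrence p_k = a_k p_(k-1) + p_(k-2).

3/1, 16/5, 67/21

Using the convergent recurrence p_i = a_i*p_{i-1} + p_{i-2}, q_i = a_i*q_{i-1} + q_{i-2} with p_{-2}=0, p_{-1}=1, q_{-2}=1, q_{-1}=0:
  i=0: a_0=3, p_0 = 3*1 + 0 = 3, q_0 = 3*0 + 1 = 1.
  i=1: a_1=5, p_1 = 5*3 + 1 = 16, q_1 = 5*1 + 0 = 5.
  i=2: a_2=4, p_2 = 4*16 + 3 = 67, q_2 = 4*5 + 1 = 21.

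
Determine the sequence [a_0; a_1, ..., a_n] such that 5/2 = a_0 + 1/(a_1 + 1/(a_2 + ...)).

[2; 2]

Run the Euclidean algorithm on 5 and 2; the successive quotients are the partial quotients a_0, a_1, ... (each step inverts the fractional part left over by the previous one):
  5 = 2*2 + 1, so a_0 = 2.
  2 = 2*1 + 0, so a_1 = 2.
The remainder reaches 0 after 2 divisions, so the expansion has 2 partial quotients, read off in order.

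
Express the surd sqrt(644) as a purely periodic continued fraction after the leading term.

Write x_i = (sqrt(644) + m_i)/d_i with (m_0, d_0) = (0, 1). a_0 = floor(sqrt(644)) = 25, since 25^2 = 625 <= 644 < 676 = 26^2.
Iterate m_{i+1} = d_i*a_i - m_i, d_{i+1} = (644 - m_{i+1}^2)/d_i, a_{i+1} = floor((a_0 + m_{i+1})/d_{i+1}):
  m_1 = 1*25 - 0 = 25, d_1 = (644 - 25^2)/1 = 19/1 = 19, a_1 = floor((25 + 25)/19) = 2.
  m_2 = 19*2 - 25 = 13, d_2 = (644 - 13^2)/19 = 475/19 = 25, a_2 = floor((25 + 13)/25) = 1.
  m_3 = 25*1 - 13 = 12, d_3 = (644 - 12^2)/25 = 500/25 = 20, a_3 = floor((25 + 12)/20) = 1.
  m_4 = 20*1 - 12 = 8, d_4 = (644 - 8^2)/20 = 580/20 = 29, a_4 = floor((25 + 8)/29) = 1.
  m_5 = 29*1 - 8 = 21, d_5 = (644 - 21^2)/29 = 203/29 = 7, a_5 = floor((25 + 21)/7) = 6.
  m_6 = 7*6 - 21 = 21, d_6 = (644 - 21^2)/7 = 203/7 = 29, a_6 = floor((25 + 21)/29) = 1.
  m_7 = 29*1 - 21 = 8, d_7 = (644 - 8^2)/29 = 580/29 = 20, a_7 = floor((25 + 8)/20) = 1.
  m_8 = 20*1 - 8 = 12, d_8 = (644 - 12^2)/20 = 500/20 = 25, a_8 = floor((25 + 12)/25) = 1.
  m_9 = 25*1 - 12 = 13, d_9 = (644 - 13^2)/25 = 475/25 = 19, a_9 = floor((25 + 13)/19) = 2.
  m_10 = 19*2 - 13 = 25, d_10 = (644 - 25^2)/19 = 19/19 = 1, a_10 = floor((25 + 25)/1) = 50.
  m_11 = 1*50 - 25 = 25, d_11 = (644 - 25^2)/1 = 19/1 = 19: (m_11, d_11) = (m_1, d_1) = (25, 19), so from here the quotients repeat a_1, ..., a_10; the period length is 10.
Hence the expansion of sqrt(644) is a_0 = 25 followed by the repeating block 2, 1, 1, 1, 6, 1, 1, 1, 2, 50 (period 10).

[25; (2, 1, 1, 1, 6, 1, 1, 1, 2, 50)]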